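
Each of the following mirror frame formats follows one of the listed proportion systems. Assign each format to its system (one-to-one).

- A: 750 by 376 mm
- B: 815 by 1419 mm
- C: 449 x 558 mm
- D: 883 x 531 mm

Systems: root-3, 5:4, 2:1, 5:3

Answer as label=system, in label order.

A=2:1, B=root-3, C=5:4, D=5:3

Ratios: A ≈ 1.995; B ≈ 1.741; C ≈ 1.243; D ≈ 1.663.
Targets: root-3 ≈ 1.732; 5:4 ≈ 1.250; 2:1 ≈ 2.000; 5:3 ≈ 1.667.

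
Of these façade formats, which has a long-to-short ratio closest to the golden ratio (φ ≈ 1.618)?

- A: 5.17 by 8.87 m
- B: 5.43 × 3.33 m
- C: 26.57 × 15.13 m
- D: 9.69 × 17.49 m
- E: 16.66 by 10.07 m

Ratios (long/short): A ≈ 1.716; B ≈ 1.631; C ≈ 1.756; D ≈ 1.805; E ≈ 1.654.
golden ratio ≈ 1.618; option B is nearest (Δ 0.013).

B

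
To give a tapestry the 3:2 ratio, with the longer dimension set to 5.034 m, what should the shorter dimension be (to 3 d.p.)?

3.356 m

3:2 = 1.50000.
Shorter side = 5.034 ÷ 1.50000 ≈ 3.35600 → 3.356 m.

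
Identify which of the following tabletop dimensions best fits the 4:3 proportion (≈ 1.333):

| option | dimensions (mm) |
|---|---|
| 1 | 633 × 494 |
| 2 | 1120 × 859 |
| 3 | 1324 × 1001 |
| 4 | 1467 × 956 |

Ratios (long/short): 1 ≈ 1.281; 2 ≈ 1.304; 3 ≈ 1.323; 4 ≈ 1.535.
4:3 ≈ 1.333; option 3 is nearest (Δ 0.010).

3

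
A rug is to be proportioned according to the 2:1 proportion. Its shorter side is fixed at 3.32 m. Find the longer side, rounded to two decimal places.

6.64 m

2:1 = 2.00000.
Longer side = 3.32 × 2.00000 ≈ 6.6400 → 6.64 m.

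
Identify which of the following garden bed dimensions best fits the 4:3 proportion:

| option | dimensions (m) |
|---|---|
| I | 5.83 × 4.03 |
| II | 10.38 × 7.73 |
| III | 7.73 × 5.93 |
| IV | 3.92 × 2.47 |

Target 4:3 ≈ 1.333.
I: 1.447 (Δ0.114)  II: 1.343 (Δ0.010)  III: 1.304 (Δ0.029)  IV: 1.587 (Δ0.254)

II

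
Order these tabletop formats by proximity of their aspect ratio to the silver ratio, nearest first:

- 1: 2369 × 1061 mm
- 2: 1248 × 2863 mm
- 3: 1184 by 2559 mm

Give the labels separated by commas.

1: 2369/1061 ≈ 2.233 → |2.233 − 2.414| = 0.181
2: 2863/1248 ≈ 2.294 → |2.294 − 2.414| = 0.120
3: 2559/1184 ≈ 2.161 → |2.161 − 2.414| = 0.253

2, 1, 3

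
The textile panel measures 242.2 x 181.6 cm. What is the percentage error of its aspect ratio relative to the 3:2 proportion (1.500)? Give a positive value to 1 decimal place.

11.1%

Ratio = 242.2 / 181.6 ≈ 1.3337.
Ideal 3:2 = 1.5000. |1.3337 − 1.5000| / 1.5000 ≈ 11.09% → 11.1%.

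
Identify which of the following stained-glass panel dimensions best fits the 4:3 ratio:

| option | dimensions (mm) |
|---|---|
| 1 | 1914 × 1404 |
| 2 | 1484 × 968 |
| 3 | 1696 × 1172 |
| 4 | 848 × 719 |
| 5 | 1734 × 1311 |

Target 4:3 ≈ 1.333.
1: 1.363 (Δ0.030)  2: 1.533 (Δ0.200)  3: 1.447 (Δ0.114)  4: 1.179 (Δ0.154)  5: 1.323 (Δ0.010)

5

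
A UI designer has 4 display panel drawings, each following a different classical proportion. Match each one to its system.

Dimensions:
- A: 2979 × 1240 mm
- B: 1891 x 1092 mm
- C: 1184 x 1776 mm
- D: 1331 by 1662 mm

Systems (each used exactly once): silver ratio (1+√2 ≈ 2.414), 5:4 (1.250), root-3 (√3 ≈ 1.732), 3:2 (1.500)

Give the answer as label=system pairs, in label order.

A=silver ratio, B=root-3, C=3:2, D=5:4

Ratios: A ≈ 2.402; B ≈ 1.732; C ≈ 1.500; D ≈ 1.249.
Targets: silver ratio ≈ 2.414; 5:4 ≈ 1.250; root-3 ≈ 1.732; 3:2 ≈ 1.500.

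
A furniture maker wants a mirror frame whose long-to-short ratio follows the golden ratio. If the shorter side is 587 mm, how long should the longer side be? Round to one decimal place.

golden ratio ≈ 1.61803.
Longer side = 587 × 1.61803 ≈ 949.784 → 949.8 mm.

949.8 mm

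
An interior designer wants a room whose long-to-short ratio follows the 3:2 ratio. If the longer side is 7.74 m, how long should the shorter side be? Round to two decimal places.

5.16 m

3:2 = 1.50000.
Shorter side = 7.74 ÷ 1.50000 ≈ 5.1600 → 5.16 m.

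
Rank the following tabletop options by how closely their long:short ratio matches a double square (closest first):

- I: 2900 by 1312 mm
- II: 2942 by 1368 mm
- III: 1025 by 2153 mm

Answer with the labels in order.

III, II, I

Ratios: I = 2900 / 1312 ≈ 2.210; II = 2942 / 1368 ≈ 2.151; III = 2153 / 1025 ≈ 2.100.
|Δ from 2.000|: I 0.210; II 0.151; III 0.100.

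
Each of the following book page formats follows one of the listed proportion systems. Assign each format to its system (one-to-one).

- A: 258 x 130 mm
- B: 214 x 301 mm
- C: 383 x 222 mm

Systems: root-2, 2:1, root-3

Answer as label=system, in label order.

Ratios: A ≈ 1.985; B ≈ 1.407; C ≈ 1.725.
Targets: root-2 ≈ 1.414; 2:1 ≈ 2.000; root-3 ≈ 1.732.

A=2:1, B=root-2, C=root-3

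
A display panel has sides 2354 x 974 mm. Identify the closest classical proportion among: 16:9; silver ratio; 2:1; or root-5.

Ratio = 2354 / 974 ≈ 2.417.
Distances: 16:9 1.778 (Δ 0.639); silver ratio 2.414 (Δ 0.003); 2:1 2.000 (Δ 0.417); root-5 2.236 (Δ 0.181).

silver ratio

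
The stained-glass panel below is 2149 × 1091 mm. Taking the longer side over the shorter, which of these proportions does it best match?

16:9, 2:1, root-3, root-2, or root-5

Ratio = 2149 / 1091 ≈ 1.970.
Distances: 16:9 1.778 (Δ 0.192); 2:1 2.000 (Δ 0.030); root-3 1.732 (Δ 0.238); root-2 1.414 (Δ 0.556); root-5 2.236 (Δ 0.266).

2:1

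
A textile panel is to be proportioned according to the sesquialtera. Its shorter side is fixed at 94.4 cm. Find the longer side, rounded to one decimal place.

3:2 = 1.50000.
Longer side = 94.4 × 1.50000 ≈ 141.600 → 141.6 cm.

141.6 cm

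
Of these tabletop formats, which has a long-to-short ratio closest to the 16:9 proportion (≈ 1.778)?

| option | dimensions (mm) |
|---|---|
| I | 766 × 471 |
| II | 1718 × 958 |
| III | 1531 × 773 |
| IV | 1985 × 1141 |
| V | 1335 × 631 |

II

Target 16:9 ≈ 1.778.
I: 1.626 (Δ0.152)  II: 1.793 (Δ0.015)  III: 1.981 (Δ0.203)  IV: 1.740 (Δ0.038)  V: 2.116 (Δ0.338)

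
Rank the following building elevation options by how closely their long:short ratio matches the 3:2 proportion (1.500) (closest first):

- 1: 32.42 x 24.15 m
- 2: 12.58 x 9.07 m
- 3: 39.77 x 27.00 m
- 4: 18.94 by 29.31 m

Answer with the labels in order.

3, 4, 2, 1

Ratios: 1 = 32.42 / 24.15 ≈ 1.342; 2 = 12.58 / 9.07 ≈ 1.387; 3 = 39.77 / 27.00 ≈ 1.473; 4 = 29.31 / 18.94 ≈ 1.548.
|Δ from 1.500|: 1 0.158; 2 0.113; 3 0.027; 4 0.048.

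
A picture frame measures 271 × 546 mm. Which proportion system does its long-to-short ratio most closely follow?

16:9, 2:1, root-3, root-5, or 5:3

2:1

Ratio = 546 / 271 ≈ 2.015.
Distances: 16:9 1.778 (Δ 0.237); 2:1 2.000 (Δ 0.015); root-3 1.732 (Δ 0.283); root-5 2.236 (Δ 0.221); 5:3 1.667 (Δ 0.348).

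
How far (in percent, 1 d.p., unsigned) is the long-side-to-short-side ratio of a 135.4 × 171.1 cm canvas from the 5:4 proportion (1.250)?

Ratio = 171.1 / 135.4 ≈ 1.2637.
Ideal 5:4 = 1.2500. |1.2637 − 1.2500| / 1.2500 ≈ 1.10% → 1.1%.

1.1%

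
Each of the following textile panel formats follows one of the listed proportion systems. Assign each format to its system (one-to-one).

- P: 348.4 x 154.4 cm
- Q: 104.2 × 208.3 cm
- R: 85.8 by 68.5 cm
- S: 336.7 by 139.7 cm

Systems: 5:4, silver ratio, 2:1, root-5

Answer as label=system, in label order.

P=root-5, Q=2:1, R=5:4, S=silver ratio

P = 348.4/154.4 ≈ 2.256 → root-5 (2.236)
Q = 208.3/104.2 ≈ 1.999 → 2:1 (2.000)
R = 85.8/68.5 ≈ 1.253 → 5:4 (1.250)
S = 336.7/139.7 ≈ 2.410 → silver ratio (2.414)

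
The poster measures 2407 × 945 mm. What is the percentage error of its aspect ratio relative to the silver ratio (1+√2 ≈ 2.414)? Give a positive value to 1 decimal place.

Ratio = 2407 / 945 ≈ 2.5471.
Ideal silver ratio ≈ 2.4142. |2.5471 − 2.4142| / 2.4142 ≈ 5.50% → 5.5%.

5.5%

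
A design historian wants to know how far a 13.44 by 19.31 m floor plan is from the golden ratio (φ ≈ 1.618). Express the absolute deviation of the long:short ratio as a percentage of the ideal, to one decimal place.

Ratio = 19.31 / 13.44 ≈ 1.4368.
Ideal golden ratio ≈ 1.6180. |1.4368 − 1.6180| / 1.6180 ≈ 11.20% → 11.2%.

11.2%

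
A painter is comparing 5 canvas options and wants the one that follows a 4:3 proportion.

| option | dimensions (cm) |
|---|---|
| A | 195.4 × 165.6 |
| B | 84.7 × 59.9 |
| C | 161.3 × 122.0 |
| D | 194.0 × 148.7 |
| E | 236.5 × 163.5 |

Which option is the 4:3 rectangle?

C

Target 4:3 ≈ 1.333.
A: 1.180 (Δ0.153)  B: 1.414 (Δ0.081)  C: 1.322 (Δ0.011)  D: 1.305 (Δ0.028)  E: 1.446 (Δ0.113)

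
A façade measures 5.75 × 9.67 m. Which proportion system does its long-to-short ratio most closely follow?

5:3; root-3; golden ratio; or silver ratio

Ratio = 9.67 / 5.75 ≈ 1.682.
Distances: 5:3 1.667 (Δ 0.015); root-3 1.732 (Δ 0.050); golden ratio 1.618 (Δ 0.064); silver ratio 2.414 (Δ 0.732).

5:3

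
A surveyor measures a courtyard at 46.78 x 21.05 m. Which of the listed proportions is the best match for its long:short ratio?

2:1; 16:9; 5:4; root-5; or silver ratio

Ratio = 46.78 / 21.05 ≈ 2.222.
Distances: 2:1 2.000 (Δ 0.222); 16:9 1.778 (Δ 0.444); 5:4 1.250 (Δ 0.972); root-5 2.236 (Δ 0.014); silver ratio 2.414 (Δ 0.192).

root-5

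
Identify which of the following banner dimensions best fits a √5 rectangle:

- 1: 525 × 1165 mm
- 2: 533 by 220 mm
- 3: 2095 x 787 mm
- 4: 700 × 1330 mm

1

Ratios (long/short): 1 ≈ 2.219; 2 ≈ 2.423; 3 ≈ 2.662; 4 ≈ 1.900.
root-5 ≈ 2.236; option 1 is nearest (Δ 0.017).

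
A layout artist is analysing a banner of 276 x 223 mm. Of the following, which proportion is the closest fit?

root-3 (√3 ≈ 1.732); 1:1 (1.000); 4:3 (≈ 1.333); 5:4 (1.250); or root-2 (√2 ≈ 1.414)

Ratio = 276 / 223 ≈ 1.238.
Distances: root-3 1.732 (Δ 0.494); 1:1 1.000 (Δ 0.238); 4:3 1.333 (Δ 0.095); 5:4 1.250 (Δ 0.012); root-2 1.414 (Δ 0.176).

5:4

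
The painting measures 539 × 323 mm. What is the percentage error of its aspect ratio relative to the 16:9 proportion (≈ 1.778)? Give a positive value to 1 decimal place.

Ratio = 539 / 323 ≈ 1.6687.
Ideal 16:9 ≈ 1.7778. |1.6687 − 1.7778| / 1.7778 ≈ 6.14% → 6.1%.

6.1%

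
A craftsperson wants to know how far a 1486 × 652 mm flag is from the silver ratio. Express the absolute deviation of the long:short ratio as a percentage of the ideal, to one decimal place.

Ratio = 1486 / 652 ≈ 2.2791.
Ideal silver ratio ≈ 2.4142. |2.2791 − 2.4142| / 2.4142 ≈ 5.60% → 5.6%.

5.6%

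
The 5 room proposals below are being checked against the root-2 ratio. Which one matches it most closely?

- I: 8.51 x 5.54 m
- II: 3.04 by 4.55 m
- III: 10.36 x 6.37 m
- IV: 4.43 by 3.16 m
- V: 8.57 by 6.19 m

Ratios (long/short): I ≈ 1.536; II ≈ 1.497; III ≈ 1.626; IV ≈ 1.402; V ≈ 1.384.
root-2 ≈ 1.414; option IV is nearest (Δ 0.012).

IV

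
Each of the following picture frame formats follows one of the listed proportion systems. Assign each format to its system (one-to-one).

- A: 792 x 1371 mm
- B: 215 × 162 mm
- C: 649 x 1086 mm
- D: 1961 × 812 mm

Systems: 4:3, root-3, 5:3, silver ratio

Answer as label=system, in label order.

A = 1371/792 ≈ 1.731 → root-3 (1.732)
B = 215/162 ≈ 1.327 → 4:3 (1.333)
C = 1086/649 ≈ 1.673 → 5:3 (1.667)
D = 1961/812 ≈ 2.415 → silver ratio (2.414)

A=root-3, B=4:3, C=5:3, D=silver ratio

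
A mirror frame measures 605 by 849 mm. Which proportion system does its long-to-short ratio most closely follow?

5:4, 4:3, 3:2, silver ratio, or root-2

849/605 ≈ 1.403. Nearest candidates are root-2 (1.414, off by 0.011) and 4:3 (1.333, off by 0.070).

root-2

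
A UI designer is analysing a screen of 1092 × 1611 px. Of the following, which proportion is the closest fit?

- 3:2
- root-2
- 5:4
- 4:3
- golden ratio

3:2

Ratio = 1611 / 1092 ≈ 1.475.
Distances: 3:2 1.500 (Δ 0.025); root-2 1.414 (Δ 0.061); 5:4 1.250 (Δ 0.225); 4:3 1.333 (Δ 0.142); golden ratio 1.618 (Δ 0.143).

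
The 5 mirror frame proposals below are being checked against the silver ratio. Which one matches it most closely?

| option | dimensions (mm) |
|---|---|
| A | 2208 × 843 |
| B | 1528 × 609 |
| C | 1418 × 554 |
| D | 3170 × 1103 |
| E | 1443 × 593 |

E

Target silver ratio ≈ 2.414.
A: 2.619 (Δ0.205)  B: 2.509 (Δ0.095)  C: 2.560 (Δ0.146)  D: 2.874 (Δ0.460)  E: 2.433 (Δ0.019)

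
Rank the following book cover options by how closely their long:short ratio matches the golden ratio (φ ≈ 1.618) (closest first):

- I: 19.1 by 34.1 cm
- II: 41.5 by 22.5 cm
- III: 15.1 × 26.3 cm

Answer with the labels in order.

Ratios: I = 34.1 / 19.1 ≈ 1.785; II = 41.5 / 22.5 ≈ 1.844; III = 26.3 / 15.1 ≈ 1.742.
|Δ from 1.618|: I 0.167; II 0.226; III 0.124.

III, I, II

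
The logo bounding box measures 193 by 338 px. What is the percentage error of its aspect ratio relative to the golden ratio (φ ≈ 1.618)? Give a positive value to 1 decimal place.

Ratio = 338 / 193 ≈ 1.7513.
Ideal golden ratio ≈ 1.6180. |1.7513 − 1.6180| / 1.6180 ≈ 8.24% → 8.2%.

8.2%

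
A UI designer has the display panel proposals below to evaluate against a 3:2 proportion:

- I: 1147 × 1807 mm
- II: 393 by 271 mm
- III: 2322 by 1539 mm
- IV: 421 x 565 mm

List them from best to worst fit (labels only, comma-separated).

III, II, I, IV

Ratios: I = 1807 / 1147 ≈ 1.575; II = 393 / 271 ≈ 1.450; III = 2322 / 1539 ≈ 1.509; IV = 565 / 421 ≈ 1.342.
|Δ from 1.500|: I 0.075; II 0.050; III 0.009; IV 0.158.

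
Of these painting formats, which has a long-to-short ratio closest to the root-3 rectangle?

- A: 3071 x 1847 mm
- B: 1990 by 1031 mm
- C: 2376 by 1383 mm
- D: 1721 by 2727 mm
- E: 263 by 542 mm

C

Target root-3 ≈ 1.732.
A: 1.663 (Δ0.069)  B: 1.930 (Δ0.198)  C: 1.718 (Δ0.014)  D: 1.585 (Δ0.147)  E: 2.061 (Δ0.329)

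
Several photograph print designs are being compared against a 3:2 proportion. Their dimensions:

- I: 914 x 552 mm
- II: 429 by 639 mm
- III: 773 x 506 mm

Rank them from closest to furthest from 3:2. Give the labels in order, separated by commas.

Ratios: I = 914 / 552 ≈ 1.656; II = 639 / 429 ≈ 1.490; III = 773 / 506 ≈ 1.528.
|Δ from 1.500|: I 0.156; II 0.010; III 0.028.

II, III, I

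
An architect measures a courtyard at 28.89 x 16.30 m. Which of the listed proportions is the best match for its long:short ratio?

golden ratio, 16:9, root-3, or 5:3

16:9

28.89/16.30 ≈ 1.772. Nearest candidates are 16:9 (1.778, off by 0.006) and root-3 (1.732, off by 0.040).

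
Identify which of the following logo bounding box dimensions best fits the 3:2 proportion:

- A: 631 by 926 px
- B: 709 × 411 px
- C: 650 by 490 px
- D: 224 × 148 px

Ratios (long/short): A ≈ 1.468; B ≈ 1.725; C ≈ 1.327; D ≈ 1.514.
3:2 ≈ 1.500; option D is nearest (Δ 0.014).

D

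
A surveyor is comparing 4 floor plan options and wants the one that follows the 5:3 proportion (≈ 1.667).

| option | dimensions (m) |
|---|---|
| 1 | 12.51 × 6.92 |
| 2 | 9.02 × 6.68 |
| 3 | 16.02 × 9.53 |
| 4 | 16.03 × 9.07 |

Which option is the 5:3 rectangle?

3

Ratios (long/short): 1 ≈ 1.808; 2 ≈ 1.350; 3 ≈ 1.681; 4 ≈ 1.767.
5:3 ≈ 1.667; option 3 is nearest (Δ 0.014).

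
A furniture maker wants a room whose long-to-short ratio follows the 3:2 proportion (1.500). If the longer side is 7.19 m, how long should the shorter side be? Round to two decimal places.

4.79 m

3:2 = 1.50000.
Shorter side = 7.19 ÷ 1.50000 ≈ 4.7933 → 4.79 m.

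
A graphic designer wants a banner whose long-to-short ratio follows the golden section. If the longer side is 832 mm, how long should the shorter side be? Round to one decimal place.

514.2 mm

golden ratio ≈ 1.61803.
Shorter side = 832 ÷ 1.61803 ≈ 514.206 → 514.2 mm.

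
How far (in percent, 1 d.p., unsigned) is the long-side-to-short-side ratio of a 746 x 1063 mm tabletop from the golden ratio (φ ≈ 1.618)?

11.9%

Ratio = 1063 / 746 ≈ 1.4249.
Ideal golden ratio ≈ 1.6180. |1.4249 − 1.6180| / 1.6180 ≈ 11.93% → 11.9%.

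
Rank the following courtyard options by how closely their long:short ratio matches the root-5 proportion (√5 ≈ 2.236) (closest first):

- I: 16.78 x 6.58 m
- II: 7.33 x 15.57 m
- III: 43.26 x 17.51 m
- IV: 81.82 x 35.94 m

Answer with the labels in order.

I: 16.78/6.58 ≈ 2.550 → |2.550 − 2.236| = 0.314
II: 15.57/7.33 ≈ 2.124 → |2.124 − 2.236| = 0.112
III: 43.26/17.51 ≈ 2.471 → |2.471 − 2.236| = 0.235
IV: 81.82/35.94 ≈ 2.277 → |2.277 − 2.236| = 0.041

IV, II, III, I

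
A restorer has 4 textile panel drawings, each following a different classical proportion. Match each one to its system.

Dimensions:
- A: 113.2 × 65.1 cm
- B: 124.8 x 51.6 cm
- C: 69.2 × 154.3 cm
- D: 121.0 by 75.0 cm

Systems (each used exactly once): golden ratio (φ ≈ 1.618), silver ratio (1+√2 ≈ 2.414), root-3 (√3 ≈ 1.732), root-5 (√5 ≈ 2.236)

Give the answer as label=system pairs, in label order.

A = 113.2/65.1 ≈ 1.739 → root-3 (1.732)
B = 124.8/51.6 ≈ 2.419 → silver ratio (2.414)
C = 154.3/69.2 ≈ 2.230 → root-5 (2.236)
D = 121.0/75.0 ≈ 1.613 → golden ratio (1.618)

A=root-3, B=silver ratio, C=root-5, D=golden ratio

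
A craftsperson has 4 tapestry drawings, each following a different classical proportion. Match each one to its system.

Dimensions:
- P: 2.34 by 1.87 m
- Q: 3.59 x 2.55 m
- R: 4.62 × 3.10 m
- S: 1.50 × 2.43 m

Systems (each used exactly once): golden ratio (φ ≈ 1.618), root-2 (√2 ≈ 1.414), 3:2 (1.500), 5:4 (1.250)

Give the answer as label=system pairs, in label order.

Ratios: P ≈ 1.251; Q ≈ 1.408; R ≈ 1.490; S ≈ 1.620.
Targets: golden ratio ≈ 1.618; root-2 ≈ 1.414; 3:2 ≈ 1.500; 5:4 ≈ 1.250.

P=5:4, Q=root-2, R=3:2, S=golden ratio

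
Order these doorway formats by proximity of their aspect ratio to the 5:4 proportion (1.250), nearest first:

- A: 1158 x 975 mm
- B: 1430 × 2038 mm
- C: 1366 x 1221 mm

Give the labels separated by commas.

A: 1158/975 ≈ 1.188 → |1.188 − 1.250| = 0.062
B: 2038/1430 ≈ 1.425 → |1.425 − 1.250| = 0.175
C: 1366/1221 ≈ 1.119 → |1.119 − 1.250| = 0.131

A, C, B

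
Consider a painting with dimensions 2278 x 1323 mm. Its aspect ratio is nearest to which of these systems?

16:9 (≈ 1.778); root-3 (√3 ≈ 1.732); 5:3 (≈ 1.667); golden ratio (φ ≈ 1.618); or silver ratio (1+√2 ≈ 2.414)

Ratio = 2278 / 1323 ≈ 1.722.
Distances: 16:9 1.778 (Δ 0.056); root-3 1.732 (Δ 0.010); 5:3 1.667 (Δ 0.055); golden ratio 1.618 (Δ 0.104); silver ratio 2.414 (Δ 0.692).

root-3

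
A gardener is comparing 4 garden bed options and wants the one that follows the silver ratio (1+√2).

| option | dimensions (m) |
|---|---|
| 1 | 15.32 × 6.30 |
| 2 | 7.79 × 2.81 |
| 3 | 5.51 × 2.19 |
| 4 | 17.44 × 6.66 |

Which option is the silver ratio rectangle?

1

Target silver ratio ≈ 2.414.
1: 2.432 (Δ0.018)  2: 2.772 (Δ0.358)  3: 2.516 (Δ0.102)  4: 2.619 (Δ0.205)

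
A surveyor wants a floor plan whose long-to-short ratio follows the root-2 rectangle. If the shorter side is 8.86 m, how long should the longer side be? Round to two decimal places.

12.53 m

root-2 ≈ 1.41421.
Longer side = 8.86 × 1.41421 ≈ 12.5299 → 12.53 m.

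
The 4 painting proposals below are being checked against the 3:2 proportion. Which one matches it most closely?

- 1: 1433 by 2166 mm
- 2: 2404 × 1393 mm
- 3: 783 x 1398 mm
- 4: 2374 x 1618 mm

1

Target 3:2 ≈ 1.500.
1: 1.512 (Δ0.012)  2: 1.726 (Δ0.226)  3: 1.785 (Δ0.285)  4: 1.467 (Δ0.033)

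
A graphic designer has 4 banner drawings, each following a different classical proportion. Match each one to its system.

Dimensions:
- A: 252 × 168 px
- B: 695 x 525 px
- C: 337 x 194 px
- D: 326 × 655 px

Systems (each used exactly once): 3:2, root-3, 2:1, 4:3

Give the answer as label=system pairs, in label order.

A=3:2, B=4:3, C=root-3, D=2:1

A = 252/168 ≈ 1.500 → 3:2 (1.500)
B = 695/525 ≈ 1.324 → 4:3 (1.333)
C = 337/194 ≈ 1.737 → root-3 (1.732)
D = 655/326 ≈ 2.009 → 2:1 (2.000)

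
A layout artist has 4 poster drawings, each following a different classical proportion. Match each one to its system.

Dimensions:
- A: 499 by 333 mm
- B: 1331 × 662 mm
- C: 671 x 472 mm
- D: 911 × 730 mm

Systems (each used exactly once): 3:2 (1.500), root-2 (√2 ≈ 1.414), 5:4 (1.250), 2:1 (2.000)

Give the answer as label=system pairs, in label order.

A=3:2, B=2:1, C=root-2, D=5:4

A = 499/333 ≈ 1.498 → 3:2 (1.500)
B = 1331/662 ≈ 2.011 → 2:1 (2.000)
C = 671/472 ≈ 1.422 → root-2 (1.414)
D = 911/730 ≈ 1.248 → 5:4 (1.250)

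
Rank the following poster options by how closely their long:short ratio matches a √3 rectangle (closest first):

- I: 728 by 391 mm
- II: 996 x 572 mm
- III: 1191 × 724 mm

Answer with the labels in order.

II, III, I

I: 728/391 ≈ 1.862 → |1.862 − 1.732| = 0.130
II: 996/572 ≈ 1.741 → |1.741 − 1.732| = 0.009
III: 1191/724 ≈ 1.645 → |1.645 − 1.732| = 0.087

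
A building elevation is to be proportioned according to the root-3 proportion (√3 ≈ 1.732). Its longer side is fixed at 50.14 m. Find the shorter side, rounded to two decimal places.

28.95 m

root-3 ≈ 1.73205.
Shorter side = 50.14 ÷ 1.73205 ≈ 28.9484 → 28.95 m.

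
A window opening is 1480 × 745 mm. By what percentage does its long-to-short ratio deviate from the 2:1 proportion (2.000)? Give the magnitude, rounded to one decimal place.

0.7%

Ratio = 1480 / 745 ≈ 1.9866.
Ideal 2:1 = 2.0000. |1.9866 − 2.0000| / 2.0000 ≈ 0.67% → 0.7%.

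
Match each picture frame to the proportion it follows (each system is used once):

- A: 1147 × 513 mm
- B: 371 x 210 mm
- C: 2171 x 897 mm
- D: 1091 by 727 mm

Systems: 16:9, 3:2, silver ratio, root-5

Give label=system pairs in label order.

Ratios: A ≈ 2.236; B ≈ 1.767; C ≈ 2.420; D ≈ 1.501.
Targets: 16:9 ≈ 1.778; 3:2 ≈ 1.500; silver ratio ≈ 2.414; root-5 ≈ 2.236.

A=root-5, B=16:9, C=silver ratio, D=3:2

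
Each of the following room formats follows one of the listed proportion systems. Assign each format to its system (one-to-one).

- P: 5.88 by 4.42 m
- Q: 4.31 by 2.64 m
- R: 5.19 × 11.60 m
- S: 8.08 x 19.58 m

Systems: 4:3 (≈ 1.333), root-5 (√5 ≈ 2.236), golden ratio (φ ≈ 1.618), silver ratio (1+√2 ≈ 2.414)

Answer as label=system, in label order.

P = 5.88/4.42 ≈ 1.330 → 4:3 (1.333)
Q = 4.31/2.64 ≈ 1.633 → golden ratio (1.618)
R = 11.60/5.19 ≈ 2.235 → root-5 (2.236)
S = 19.58/8.08 ≈ 2.423 → silver ratio (2.414)

P=4:3, Q=golden ratio, R=root-5, S=silver ratio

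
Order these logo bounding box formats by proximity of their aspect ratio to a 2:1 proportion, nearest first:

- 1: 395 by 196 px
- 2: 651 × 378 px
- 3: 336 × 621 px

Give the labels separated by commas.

1: 395/196 ≈ 2.015 → |2.015 − 2.000| = 0.015
2: 651/378 ≈ 1.722 → |1.722 − 2.000| = 0.278
3: 621/336 ≈ 1.848 → |1.848 − 2.000| = 0.152

1, 3, 2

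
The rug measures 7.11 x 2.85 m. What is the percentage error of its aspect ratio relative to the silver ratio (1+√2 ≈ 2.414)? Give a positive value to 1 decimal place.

3.3%

Ratio = 7.11 / 2.85 ≈ 2.4947.
Ideal silver ratio ≈ 2.4142. |2.4947 − 2.4142| / 2.4142 ≈ 3.33% → 3.3%.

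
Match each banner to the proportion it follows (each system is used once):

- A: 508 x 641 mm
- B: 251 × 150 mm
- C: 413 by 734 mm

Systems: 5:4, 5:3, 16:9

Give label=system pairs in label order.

Ratios: A ≈ 1.262; B ≈ 1.673; C ≈ 1.777.
Targets: 5:4 ≈ 1.250; 5:3 ≈ 1.667; 16:9 ≈ 1.778.

A=5:4, B=5:3, C=16:9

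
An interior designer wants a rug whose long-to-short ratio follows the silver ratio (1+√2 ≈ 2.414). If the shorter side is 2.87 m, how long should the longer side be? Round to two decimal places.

6.93 m

silver ratio ≈ 2.41421.
Longer side = 2.87 × 2.41421 ≈ 6.9288 → 6.93 m.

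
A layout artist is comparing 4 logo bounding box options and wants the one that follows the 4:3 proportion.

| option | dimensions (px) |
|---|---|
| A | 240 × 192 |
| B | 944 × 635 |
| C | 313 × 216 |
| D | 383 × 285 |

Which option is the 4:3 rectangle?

Ratios (long/short): A ≈ 1.250; B ≈ 1.487; C ≈ 1.449; D ≈ 1.344.
4:3 ≈ 1.333; option D is nearest (Δ 0.011).

D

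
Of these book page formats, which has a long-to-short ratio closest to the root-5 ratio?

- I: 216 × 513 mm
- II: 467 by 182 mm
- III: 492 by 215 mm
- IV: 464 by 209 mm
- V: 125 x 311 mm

Target root-5 ≈ 2.236.
I: 2.375 (Δ0.139)  II: 2.566 (Δ0.330)  III: 2.288 (Δ0.052)  IV: 2.220 (Δ0.016)  V: 2.488 (Δ0.252)

IV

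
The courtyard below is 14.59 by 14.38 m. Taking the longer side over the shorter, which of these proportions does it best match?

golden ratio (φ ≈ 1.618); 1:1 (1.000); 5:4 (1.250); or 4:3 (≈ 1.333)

14.59/14.38 ≈ 1.015. Nearest candidates are 1:1 (1.000, off by 0.015) and 5:4 (1.250, off by 0.235).

1:1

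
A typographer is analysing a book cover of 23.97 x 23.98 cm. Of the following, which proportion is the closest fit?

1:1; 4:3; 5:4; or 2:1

Ratio = 23.98 / 23.97 ≈ 1.000.
Distances: 1:1 1.000 (Δ 0.000); 4:3 1.333 (Δ 0.333); 5:4 1.250 (Δ 0.250); 2:1 2.000 (Δ 1.000).

1:1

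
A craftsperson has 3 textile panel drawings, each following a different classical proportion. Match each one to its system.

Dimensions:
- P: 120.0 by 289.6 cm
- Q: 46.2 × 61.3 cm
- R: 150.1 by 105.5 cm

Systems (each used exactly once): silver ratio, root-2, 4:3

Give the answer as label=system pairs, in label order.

P=silver ratio, Q=4:3, R=root-2

P = 289.6/120.0 ≈ 2.413 → silver ratio (2.414)
Q = 61.3/46.2 ≈ 1.327 → 4:3 (1.333)
R = 150.1/105.5 ≈ 1.423 → root-2 (1.414)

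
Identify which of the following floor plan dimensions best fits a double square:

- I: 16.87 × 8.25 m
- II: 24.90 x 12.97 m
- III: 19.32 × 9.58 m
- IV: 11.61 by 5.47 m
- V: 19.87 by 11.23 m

III

Target 2:1 ≈ 2.000.
I: 2.045 (Δ0.045)  II: 1.920 (Δ0.080)  III: 2.017 (Δ0.017)  IV: 2.122 (Δ0.122)  V: 1.769 (Δ0.231)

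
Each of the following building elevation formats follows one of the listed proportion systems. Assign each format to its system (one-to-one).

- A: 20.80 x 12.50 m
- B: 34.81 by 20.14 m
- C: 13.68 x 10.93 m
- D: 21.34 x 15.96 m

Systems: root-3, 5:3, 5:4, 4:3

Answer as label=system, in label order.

A=5:3, B=root-3, C=5:4, D=4:3

Ratios: A ≈ 1.664; B ≈ 1.728; C ≈ 1.252; D ≈ 1.337.
Targets: root-3 ≈ 1.732; 5:3 ≈ 1.667; 5:4 ≈ 1.250; 4:3 ≈ 1.333.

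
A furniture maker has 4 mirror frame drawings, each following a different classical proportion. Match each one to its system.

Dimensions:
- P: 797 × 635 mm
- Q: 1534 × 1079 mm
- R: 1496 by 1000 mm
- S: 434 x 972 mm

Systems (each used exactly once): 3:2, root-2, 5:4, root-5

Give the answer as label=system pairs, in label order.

Ratios: P ≈ 1.255; Q ≈ 1.422; R ≈ 1.496; S ≈ 2.240.
Targets: 3:2 ≈ 1.500; root-2 ≈ 1.414; 5:4 ≈ 1.250; root-5 ≈ 2.236.

P=5:4, Q=root-2, R=3:2, S=root-5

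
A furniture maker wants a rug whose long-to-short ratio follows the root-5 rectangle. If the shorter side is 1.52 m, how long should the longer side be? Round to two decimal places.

root-5 ≈ 2.23607.
Longer side = 1.52 × 2.23607 ≈ 3.3988 → 3.40 m.

3.40 m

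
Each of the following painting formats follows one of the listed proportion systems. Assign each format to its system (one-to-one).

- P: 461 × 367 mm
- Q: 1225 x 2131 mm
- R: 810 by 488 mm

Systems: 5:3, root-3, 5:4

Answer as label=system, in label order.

P=5:4, Q=root-3, R=5:3

Ratios: P ≈ 1.256; Q ≈ 1.740; R ≈ 1.660.
Targets: 5:3 ≈ 1.667; root-3 ≈ 1.732; 5:4 ≈ 1.250.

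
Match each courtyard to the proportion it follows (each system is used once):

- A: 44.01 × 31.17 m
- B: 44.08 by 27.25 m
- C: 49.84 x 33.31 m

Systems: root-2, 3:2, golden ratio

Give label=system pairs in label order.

Ratios: A ≈ 1.412; B ≈ 1.618; C ≈ 1.496.
Targets: root-2 ≈ 1.414; 3:2 ≈ 1.500; golden ratio ≈ 1.618.

A=root-2, B=golden ratio, C=3:2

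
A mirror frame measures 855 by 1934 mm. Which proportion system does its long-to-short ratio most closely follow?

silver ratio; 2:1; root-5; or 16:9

root-5

1934/855 ≈ 2.262. Nearest candidates are root-5 (2.236, off by 0.026) and silver ratio (2.414, off by 0.152).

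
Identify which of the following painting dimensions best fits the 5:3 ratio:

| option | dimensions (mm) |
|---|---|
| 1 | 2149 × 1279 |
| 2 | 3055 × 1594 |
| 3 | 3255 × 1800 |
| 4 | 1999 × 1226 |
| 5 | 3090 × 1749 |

Target 5:3 ≈ 1.667.
1: 1.680 (Δ0.013)  2: 1.917 (Δ0.250)  3: 1.808 (Δ0.141)  4: 1.631 (Δ0.036)  5: 1.767 (Δ0.100)

1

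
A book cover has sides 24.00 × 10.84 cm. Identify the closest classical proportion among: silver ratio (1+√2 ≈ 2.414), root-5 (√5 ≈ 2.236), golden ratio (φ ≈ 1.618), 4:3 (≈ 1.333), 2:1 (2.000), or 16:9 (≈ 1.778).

Ratio = 24.00 / 10.84 ≈ 2.214.
Distances: silver ratio 2.414 (Δ 0.200); root-5 2.236 (Δ 0.022); golden ratio 1.618 (Δ 0.596); 4:3 1.333 (Δ 0.881); 2:1 2.000 (Δ 0.214); 16:9 1.778 (Δ 0.436).

root-5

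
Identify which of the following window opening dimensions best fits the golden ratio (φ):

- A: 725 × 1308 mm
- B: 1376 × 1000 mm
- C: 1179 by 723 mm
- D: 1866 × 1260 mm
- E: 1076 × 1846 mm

C

Target golden ratio ≈ 1.618.
A: 1.804 (Δ0.186)  B: 1.376 (Δ0.242)  C: 1.631 (Δ0.013)  D: 1.481 (Δ0.137)  E: 1.716 (Δ0.098)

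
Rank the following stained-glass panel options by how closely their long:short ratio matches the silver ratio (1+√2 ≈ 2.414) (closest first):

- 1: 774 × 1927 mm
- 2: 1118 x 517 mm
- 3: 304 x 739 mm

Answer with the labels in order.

1: 1927/774 ≈ 2.490 → |2.490 − 2.414| = 0.076
2: 1118/517 ≈ 2.162 → |2.162 − 2.414| = 0.252
3: 739/304 ≈ 2.431 → |2.431 − 2.414| = 0.017

3, 1, 2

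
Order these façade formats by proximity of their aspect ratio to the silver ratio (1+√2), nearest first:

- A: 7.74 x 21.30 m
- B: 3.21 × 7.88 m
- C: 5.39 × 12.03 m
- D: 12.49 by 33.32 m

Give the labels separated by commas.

B, C, D, A

Ratios: A = 21.30 / 7.74 ≈ 2.752; B = 7.88 / 3.21 ≈ 2.455; C = 12.03 / 5.39 ≈ 2.232; D = 33.32 / 12.49 ≈ 2.668.
|Δ from 2.414|: A 0.338; B 0.041; C 0.182; D 0.254.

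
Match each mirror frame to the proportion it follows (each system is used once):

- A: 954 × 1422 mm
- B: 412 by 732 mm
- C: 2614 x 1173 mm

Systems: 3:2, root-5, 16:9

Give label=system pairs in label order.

A = 1422/954 ≈ 1.491 → 3:2 (1.500)
B = 732/412 ≈ 1.777 → 16:9 (1.778)
C = 2614/1173 ≈ 2.228 → root-5 (2.236)

A=3:2, B=16:9, C=root-5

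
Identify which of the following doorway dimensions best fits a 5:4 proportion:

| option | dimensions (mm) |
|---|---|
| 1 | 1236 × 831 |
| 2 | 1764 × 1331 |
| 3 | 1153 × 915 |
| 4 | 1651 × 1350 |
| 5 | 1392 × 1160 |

3

Target 5:4 ≈ 1.250.
1: 1.487 (Δ0.237)  2: 1.325 (Δ0.075)  3: 1.260 (Δ0.010)  4: 1.223 (Δ0.027)  5: 1.200 (Δ0.050)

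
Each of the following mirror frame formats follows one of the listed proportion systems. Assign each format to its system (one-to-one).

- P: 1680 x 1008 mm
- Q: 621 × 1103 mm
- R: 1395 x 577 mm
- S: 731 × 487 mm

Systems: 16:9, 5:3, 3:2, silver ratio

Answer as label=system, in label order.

P=5:3, Q=16:9, R=silver ratio, S=3:2

P = 1680/1008 ≈ 1.667 → 5:3 (1.667)
Q = 1103/621 ≈ 1.776 → 16:9 (1.778)
R = 1395/577 ≈ 2.418 → silver ratio (2.414)
S = 731/487 ≈ 1.501 → 3:2 (1.500)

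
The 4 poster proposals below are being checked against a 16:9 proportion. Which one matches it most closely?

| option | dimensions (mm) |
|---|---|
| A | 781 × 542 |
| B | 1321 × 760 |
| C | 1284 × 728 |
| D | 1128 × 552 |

C

Target 16:9 ≈ 1.778.
A: 1.441 (Δ0.337)  B: 1.738 (Δ0.040)  C: 1.764 (Δ0.014)  D: 2.043 (Δ0.265)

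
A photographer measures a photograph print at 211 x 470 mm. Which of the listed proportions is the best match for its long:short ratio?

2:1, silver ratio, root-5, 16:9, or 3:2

root-5

Ratio = 470 / 211 ≈ 2.227.
Distances: 2:1 2.000 (Δ 0.227); silver ratio 2.414 (Δ 0.187); root-5 2.236 (Δ 0.009); 16:9 1.778 (Δ 0.449); 3:2 1.500 (Δ 0.727).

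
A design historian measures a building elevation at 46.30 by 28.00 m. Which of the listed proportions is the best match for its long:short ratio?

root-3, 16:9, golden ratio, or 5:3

46.30/28.00 ≈ 1.654. Nearest candidates are 5:3 (1.667, off by 0.013) and golden ratio (1.618, off by 0.036).

5:3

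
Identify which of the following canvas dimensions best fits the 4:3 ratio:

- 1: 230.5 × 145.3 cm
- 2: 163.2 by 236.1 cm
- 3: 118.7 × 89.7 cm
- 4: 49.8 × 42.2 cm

Ratios (long/short): 1 ≈ 1.586; 2 ≈ 1.447; 3 ≈ 1.323; 4 ≈ 1.180.
4:3 ≈ 1.333; option 3 is nearest (Δ 0.010).

3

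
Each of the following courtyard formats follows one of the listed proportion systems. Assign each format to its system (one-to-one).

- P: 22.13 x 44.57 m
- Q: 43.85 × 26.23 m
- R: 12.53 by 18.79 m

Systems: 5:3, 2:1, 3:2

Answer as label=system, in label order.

P=2:1, Q=5:3, R=3:2

Ratios: P ≈ 2.014; Q ≈ 1.672; R ≈ 1.500.
Targets: 5:3 ≈ 1.667; 2:1 ≈ 2.000; 3:2 ≈ 1.500.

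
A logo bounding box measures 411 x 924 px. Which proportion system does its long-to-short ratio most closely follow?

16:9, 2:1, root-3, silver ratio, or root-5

924/411 ≈ 2.248. Nearest candidates are root-5 (2.236, off by 0.012) and silver ratio (2.414, off by 0.166).

root-5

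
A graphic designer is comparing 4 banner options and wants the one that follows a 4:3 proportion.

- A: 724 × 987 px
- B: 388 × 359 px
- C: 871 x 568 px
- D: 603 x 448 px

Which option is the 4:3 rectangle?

Target 4:3 ≈ 1.333.
A: 1.363 (Δ0.030)  B: 1.081 (Δ0.252)  C: 1.533 (Δ0.200)  D: 1.346 (Δ0.013)

D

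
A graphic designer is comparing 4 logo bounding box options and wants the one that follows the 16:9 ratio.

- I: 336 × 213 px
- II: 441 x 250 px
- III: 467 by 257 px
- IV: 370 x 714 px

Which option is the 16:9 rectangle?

Ratios (long/short): I ≈ 1.577; II ≈ 1.764; III ≈ 1.817; IV ≈ 1.930.
16:9 ≈ 1.778; option II is nearest (Δ 0.014).

II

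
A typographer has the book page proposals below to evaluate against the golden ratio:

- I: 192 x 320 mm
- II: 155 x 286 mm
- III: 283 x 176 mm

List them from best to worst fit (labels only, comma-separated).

III, I, II

I: 320/192 ≈ 1.667 → |1.667 − 1.618| = 0.049
II: 286/155 ≈ 1.845 → |1.845 − 1.618| = 0.227
III: 283/176 ≈ 1.608 → |1.608 − 1.618| = 0.010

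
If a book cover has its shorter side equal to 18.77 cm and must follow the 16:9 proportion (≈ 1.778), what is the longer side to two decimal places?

33.37 cm

16:9 ≈ 1.77778.
Longer side = 18.77 × 1.77778 ≈ 33.3689 → 33.37 cm.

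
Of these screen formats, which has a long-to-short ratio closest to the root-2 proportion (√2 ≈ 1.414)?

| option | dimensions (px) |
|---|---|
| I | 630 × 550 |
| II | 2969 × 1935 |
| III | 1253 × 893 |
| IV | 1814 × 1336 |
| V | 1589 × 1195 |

III

Ratios (long/short): I ≈ 1.145; II ≈ 1.534; III ≈ 1.403; IV ≈ 1.358; V ≈ 1.330.
root-2 ≈ 1.414; option III is nearest (Δ 0.011).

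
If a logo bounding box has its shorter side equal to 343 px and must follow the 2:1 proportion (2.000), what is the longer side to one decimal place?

2:1 = 2.00000.
Longer side = 343 × 2.00000 ≈ 686.000 → 686.0 px.

686.0 px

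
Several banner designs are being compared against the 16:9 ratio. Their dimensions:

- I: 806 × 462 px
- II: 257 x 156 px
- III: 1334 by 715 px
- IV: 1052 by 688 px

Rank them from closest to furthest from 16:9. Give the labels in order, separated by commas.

I, III, II, IV

Ratios: I = 806 / 462 ≈ 1.745; II = 257 / 156 ≈ 1.647; III = 1334 / 715 ≈ 1.866; IV = 1052 / 688 ≈ 1.529.
|Δ from 1.778|: I 0.033; II 0.131; III 0.088; IV 0.249.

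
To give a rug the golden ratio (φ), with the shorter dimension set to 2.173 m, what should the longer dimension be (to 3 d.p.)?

3.516 m

golden ratio ≈ 1.61803.
Longer side = 2.173 × 1.61803 ≈ 3.51598 → 3.516 m.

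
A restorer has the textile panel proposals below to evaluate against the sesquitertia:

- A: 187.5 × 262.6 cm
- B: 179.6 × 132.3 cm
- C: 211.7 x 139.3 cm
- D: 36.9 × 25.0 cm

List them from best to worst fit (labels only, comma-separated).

A: 262.6/187.5 ≈ 1.401 → |1.401 − 1.333| = 0.068
B: 179.6/132.3 ≈ 1.358 → |1.358 − 1.333| = 0.025
C: 211.7/139.3 ≈ 1.520 → |1.520 − 1.333| = 0.187
D: 36.9/25.0 ≈ 1.476 → |1.476 − 1.333| = 0.143

B, A, D, C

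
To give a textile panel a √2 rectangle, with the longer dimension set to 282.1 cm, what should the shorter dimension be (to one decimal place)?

root-2 ≈ 1.41421.
Shorter side = 282.1 ÷ 1.41421 ≈ 199.475 → 199.5 cm.

199.5 cm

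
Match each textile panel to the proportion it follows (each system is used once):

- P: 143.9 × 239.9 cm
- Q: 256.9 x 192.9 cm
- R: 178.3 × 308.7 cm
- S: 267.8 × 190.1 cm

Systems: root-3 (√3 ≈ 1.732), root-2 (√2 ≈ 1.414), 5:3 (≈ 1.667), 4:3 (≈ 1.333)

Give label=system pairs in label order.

P=5:3, Q=4:3, R=root-3, S=root-2

Ratios: P ≈ 1.667; Q ≈ 1.332; R ≈ 1.731; S ≈ 1.409.
Targets: root-3 ≈ 1.732; root-2 ≈ 1.414; 5:3 ≈ 1.667; 4:3 ≈ 1.333.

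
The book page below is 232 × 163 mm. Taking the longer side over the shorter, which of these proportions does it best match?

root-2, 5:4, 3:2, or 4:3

232/163 ≈ 1.423. Nearest candidates are root-2 (1.414, off by 0.009) and 3:2 (1.500, off by 0.077).

root-2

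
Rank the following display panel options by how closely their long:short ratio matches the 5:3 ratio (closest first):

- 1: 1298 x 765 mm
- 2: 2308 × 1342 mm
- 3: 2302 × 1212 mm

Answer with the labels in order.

1, 2, 3

1: 1298/765 ≈ 1.697 → |1.697 − 1.667| = 0.030
2: 2308/1342 ≈ 1.720 → |1.720 − 1.667| = 0.053
3: 2302/1212 ≈ 1.899 → |1.899 − 1.667| = 0.232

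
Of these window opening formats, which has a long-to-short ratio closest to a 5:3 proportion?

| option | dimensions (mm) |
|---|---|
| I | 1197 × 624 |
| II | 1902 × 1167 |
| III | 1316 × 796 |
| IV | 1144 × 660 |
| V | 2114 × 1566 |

III

Ratios (long/short): I ≈ 1.918; II ≈ 1.630; III ≈ 1.653; IV ≈ 1.733; V ≈ 1.350.
5:3 ≈ 1.667; option III is nearest (Δ 0.014).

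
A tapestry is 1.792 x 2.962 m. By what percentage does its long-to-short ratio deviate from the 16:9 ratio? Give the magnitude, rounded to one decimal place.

7.0%

Ratio = 2.962 / 1.792 ≈ 1.6529.
Ideal 16:9 ≈ 1.7778. |1.6529 − 1.7778| / 1.7778 ≈ 7.03% → 7.0%.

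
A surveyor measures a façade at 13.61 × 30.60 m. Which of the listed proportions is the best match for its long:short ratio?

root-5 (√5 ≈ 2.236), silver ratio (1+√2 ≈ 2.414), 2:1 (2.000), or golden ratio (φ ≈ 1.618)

root-5

30.60/13.61 ≈ 2.248. Nearest candidates are root-5 (2.236, off by 0.012) and silver ratio (2.414, off by 0.166).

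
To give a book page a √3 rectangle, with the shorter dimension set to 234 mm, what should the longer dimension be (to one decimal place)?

405.3 mm

root-3 ≈ 1.73205.
Longer side = 234 × 1.73205 ≈ 405.300 → 405.3 mm.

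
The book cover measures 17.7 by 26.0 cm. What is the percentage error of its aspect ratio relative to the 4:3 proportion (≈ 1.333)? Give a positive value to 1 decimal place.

Ratio = 26.0 / 17.7 ≈ 1.4689.
Ideal 4:3 ≈ 1.3333. |1.4689 − 1.3333| / 1.3333 ≈ 10.17% → 10.2%.

10.2%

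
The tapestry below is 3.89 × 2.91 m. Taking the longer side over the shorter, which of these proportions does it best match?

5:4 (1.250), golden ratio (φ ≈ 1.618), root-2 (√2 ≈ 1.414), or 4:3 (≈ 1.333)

4:3

3.89/2.91 ≈ 1.337. Nearest candidates are 4:3 (1.333, off by 0.004) and root-2 (1.414, off by 0.077).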